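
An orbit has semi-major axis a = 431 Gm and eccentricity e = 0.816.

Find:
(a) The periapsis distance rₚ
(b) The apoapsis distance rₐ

Convert to SI: a = 431 Gm = 4.31e+11 m.
(a) rₚ = a(1 − e) = 4.31e+11 · (1 − 0.816) = 4.31e+11 · 0.184 ≈ 7.93e+10 m = 79.3 Gm.
(b) rₐ = a(1 + e) = 4.31e+11 · (1 + 0.816) = 4.31e+11 · 1.816 ≈ 7.827e+11 m = 782.7 Gm.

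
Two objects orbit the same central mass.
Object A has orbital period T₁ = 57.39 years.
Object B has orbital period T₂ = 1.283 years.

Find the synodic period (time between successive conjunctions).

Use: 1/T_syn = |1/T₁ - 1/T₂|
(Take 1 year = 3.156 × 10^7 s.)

Convert to SI: T₁ = 57.39 years = 1.81123e+09 s; T₂ = 1.283 years = 4.04915e+07 s.
T_syn = |T₁ · T₂ / (T₁ − T₂)|.
T_syn = |1.81123e+09 · 4.04915e+07 / (1.81123e+09 − 4.04915e+07)| s ≈ 4.142e+07 s = 1.312 years.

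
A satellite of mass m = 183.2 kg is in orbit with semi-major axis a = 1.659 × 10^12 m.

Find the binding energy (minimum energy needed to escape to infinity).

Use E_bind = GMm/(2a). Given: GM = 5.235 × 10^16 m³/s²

Total orbital energy is E = −GMm/(2a); binding energy is E_bind = −E = GMm/(2a).
E_bind = 5.235e+16 · 183.2 / (2 · 1.659e+12) J ≈ 2.89e+06 J = 2.89 MJ.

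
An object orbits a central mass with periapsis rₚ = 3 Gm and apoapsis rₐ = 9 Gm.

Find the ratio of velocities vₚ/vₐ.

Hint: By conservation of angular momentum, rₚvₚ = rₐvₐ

Convert to SI: rₚ = 3 Gm = 3e+09 m; rₐ = 9 Gm = 9e+09 m.
Conservation of angular momentum gives rₚvₚ = rₐvₐ, so vₚ/vₐ = rₐ/rₚ.
vₚ/vₐ = 9e+09 / 3e+09 ≈ 3.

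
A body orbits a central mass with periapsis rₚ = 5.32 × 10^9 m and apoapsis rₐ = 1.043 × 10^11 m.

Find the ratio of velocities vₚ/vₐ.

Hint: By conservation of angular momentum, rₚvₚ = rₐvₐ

Conservation of angular momentum gives rₚvₚ = rₐvₐ, so vₚ/vₐ = rₐ/rₚ.
vₚ/vₐ = 1.043e+11 / 5.32e+09 ≈ 19.61.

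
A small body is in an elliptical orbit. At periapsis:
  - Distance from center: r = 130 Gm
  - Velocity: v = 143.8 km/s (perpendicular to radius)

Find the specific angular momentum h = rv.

Convert to SI: r = 130 Gm = 1.3e+11 m; v = 143.8 km/s = 143800 m/s.
With v perpendicular to r, h = r · v.
h = 1.3e+11 · 143800 m²/s ≈ 1.869e+16 m²/s.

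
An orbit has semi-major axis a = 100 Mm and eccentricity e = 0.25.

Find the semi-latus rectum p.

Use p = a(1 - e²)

Convert to SI: a = 100 Mm = 1e+08 m.
p = a (1 − e²).
p = 1e+08 · (1 − (0.25)²) = 1e+08 · 0.9375 ≈ 9.375e+07 m = 93.75 Mm.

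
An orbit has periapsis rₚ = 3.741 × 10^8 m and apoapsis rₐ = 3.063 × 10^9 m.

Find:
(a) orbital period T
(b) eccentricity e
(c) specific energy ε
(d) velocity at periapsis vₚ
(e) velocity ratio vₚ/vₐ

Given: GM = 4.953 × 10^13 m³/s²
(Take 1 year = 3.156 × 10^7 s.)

(a) With a = (rₚ + rₐ)/2 = 1.71855e+09 m, T = 2π √(a³/GM) = 2π √((1.71855e+09)³/4.953e+13) s ≈ 6.36e+07 s
(b) e = (rₐ − rₚ)/(rₐ + rₚ) = (3.063e+09 − 3.741e+08)/(3.063e+09 + 3.741e+08) ≈ 0.7823
(c) With a = (rₚ + rₐ)/2 = 1.71855e+09 m, ε = −GM/(2a) = −4.953e+13/(2 · 1.71855e+09) J/kg ≈ -1.441e+04 J/kg
(d) With a = (rₚ + rₐ)/2 = 1.71855e+09 m, vₚ = √(GM (2/rₚ − 1/a)) = √(4.953e+13 · (2/3.741e+08 − 1/1.71855e+09)) m/s ≈ 485.8 m/s
(e) Conservation of angular momentum (rₚvₚ = rₐvₐ) gives vₚ/vₐ = rₐ/rₚ = 3.063e+09/3.741e+08 ≈ 8.188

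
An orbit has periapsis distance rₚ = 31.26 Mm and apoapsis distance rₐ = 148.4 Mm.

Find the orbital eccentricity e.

Convert to SI: rₚ = 31.26 Mm = 3.126e+07 m; rₐ = 148.4 Mm = 1.484e+08 m.
e = (rₐ − rₚ) / (rₐ + rₚ).
e = (1.484e+08 − 3.126e+07) / (1.484e+08 + 3.126e+07) = 1.1714e+08 / 1.7966e+08 ≈ 0.652.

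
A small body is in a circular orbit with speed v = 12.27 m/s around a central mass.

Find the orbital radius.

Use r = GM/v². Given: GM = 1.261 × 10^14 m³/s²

For a circular orbit, v² = GM / r, so r = GM / v².
r = 1.261e+14 / (12.27)² m ≈ 8.376e+11 m = 837.6 Gm.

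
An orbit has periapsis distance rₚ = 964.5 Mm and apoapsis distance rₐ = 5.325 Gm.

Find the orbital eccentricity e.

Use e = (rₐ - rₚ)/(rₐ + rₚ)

Convert to SI: rₚ = 964.5 Mm = 9.645e+08 m; rₐ = 5.325 Gm = 5.325e+09 m.
e = (rₐ − rₚ) / (rₐ + rₚ).
e = (5.325e+09 − 9.645e+08) / (5.325e+09 + 9.645e+08) = 4.3605e+09 / 6.2895e+09 ≈ 0.6933.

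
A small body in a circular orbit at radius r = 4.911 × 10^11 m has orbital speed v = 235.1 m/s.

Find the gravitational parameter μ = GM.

For a circular orbit v² = GM/r, so GM = v² · r.
GM = (235.1)² · 4.911e+11 m³/s² ≈ 2.714e+16 m³/s² = 2.714 × 10^16 m³/s².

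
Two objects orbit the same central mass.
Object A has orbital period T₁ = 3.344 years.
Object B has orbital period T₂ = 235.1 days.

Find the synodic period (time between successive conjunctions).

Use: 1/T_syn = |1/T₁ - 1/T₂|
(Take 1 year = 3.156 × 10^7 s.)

Convert to SI: T₁ = 3.344 years = 1.05537e+08 s; T₂ = 235.1 days = 2.03126e+07 s.
T_syn = |T₁ · T₂ / (T₁ − T₂)|.
T_syn = |1.05537e+08 · 2.03126e+07 / (1.05537e+08 − 2.03126e+07)| s ≈ 2.515e+07 s = 291.1 days.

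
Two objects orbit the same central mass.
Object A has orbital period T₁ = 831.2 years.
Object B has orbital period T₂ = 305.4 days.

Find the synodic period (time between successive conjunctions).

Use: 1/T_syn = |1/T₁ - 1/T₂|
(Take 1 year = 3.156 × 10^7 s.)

Convert to SI: T₁ = 831.2 years = 2.62327e+10 s; T₂ = 305.4 days = 2.63866e+07 s.
T_syn = |T₁ · T₂ / (T₁ − T₂)|.
T_syn = |2.62327e+10 · 2.63866e+07 / (2.62327e+10 − 2.63866e+07)| s ≈ 2.641e+07 s = 305.7 days.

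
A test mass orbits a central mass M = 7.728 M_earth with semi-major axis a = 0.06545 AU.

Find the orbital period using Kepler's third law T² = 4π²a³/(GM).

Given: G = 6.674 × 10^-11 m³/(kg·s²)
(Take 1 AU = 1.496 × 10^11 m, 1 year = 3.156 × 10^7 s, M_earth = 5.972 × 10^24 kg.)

Convert to SI: a = 0.06545 AU = 9.79132e+09 m; M = 7.728 M_earth = 4.61516e+25 kg.
GM = G · M = 6.674e-11 · 4.61516e+25 = 3.08016e+15 m³/s².
Kepler's third law: T = 2π √(a³ / GM).
Substituting a = 9.79132e+09 m and GM = 3.08016e+15 m³/s²:
T = 2π √((9.79132e+09)³ / 3.08016e+15) s
T ≈ 1.097e+08 s = 3.476 years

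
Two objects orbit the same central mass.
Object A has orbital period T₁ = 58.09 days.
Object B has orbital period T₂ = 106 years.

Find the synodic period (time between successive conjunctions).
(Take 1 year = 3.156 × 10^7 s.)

Convert to SI: T₁ = 58.09 days = 5.01898e+06 s; T₂ = 106 years = 3.34536e+09 s.
T_syn = |T₁ · T₂ / (T₁ − T₂)|.
T_syn = |5.01898e+06 · 3.34536e+09 / (5.01898e+06 − 3.34536e+09)| s ≈ 5.027e+06 s = 58.18 days.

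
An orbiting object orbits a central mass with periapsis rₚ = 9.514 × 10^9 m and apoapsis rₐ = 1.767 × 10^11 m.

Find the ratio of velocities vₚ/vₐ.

Conservation of angular momentum gives rₚvₚ = rₐvₐ, so vₚ/vₐ = rₐ/rₚ.
vₚ/vₐ = 1.767e+11 / 9.514e+09 ≈ 18.57.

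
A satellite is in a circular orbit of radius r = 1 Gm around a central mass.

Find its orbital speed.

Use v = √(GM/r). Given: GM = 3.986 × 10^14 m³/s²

Convert to SI: r = 1 Gm = 1e+09 m.
For a circular orbit, gravity supplies the centripetal force, so v = √(GM / r).
v = √(3.986e+14 / 1e+09) m/s ≈ 631.3 m/s = 631.3 m/s.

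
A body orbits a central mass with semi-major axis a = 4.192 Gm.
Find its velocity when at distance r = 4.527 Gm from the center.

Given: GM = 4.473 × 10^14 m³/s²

Convert to SI: a = 4.192 Gm = 4.192e+09 m; r = 4.527 Gm = 4.527e+09 m.
Vis-viva: v = √(GM · (2/r − 1/a)).
2/r − 1/a = 2/4.527e+09 − 1/4.192e+09 = 2.03244e-10 m⁻¹.
v = √(4.473e+14 · 2.03244e-10) m/s ≈ 301.5 m/s = 301.5 m/s.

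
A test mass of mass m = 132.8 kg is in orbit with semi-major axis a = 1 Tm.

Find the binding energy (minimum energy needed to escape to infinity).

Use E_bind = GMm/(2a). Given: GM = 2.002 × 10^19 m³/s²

Convert to SI: a = 1 Tm = 1e+12 m.
Total orbital energy is E = −GMm/(2a); binding energy is E_bind = −E = GMm/(2a).
E_bind = 2.002e+19 · 132.8 / (2 · 1e+12) J ≈ 1.329e+09 J = 1.329 GJ.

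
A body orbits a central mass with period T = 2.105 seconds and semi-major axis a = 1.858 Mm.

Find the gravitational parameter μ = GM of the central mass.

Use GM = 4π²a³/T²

Convert to SI: a = 1.858 Mm = 1.858e+06 m.
GM = 4π² · a³ / T².
GM = 4π² · (1.858e+06)³ / (2.105)² m³/s² ≈ 5.715e+19 m³/s² = 5.715 × 10^19 m³/s².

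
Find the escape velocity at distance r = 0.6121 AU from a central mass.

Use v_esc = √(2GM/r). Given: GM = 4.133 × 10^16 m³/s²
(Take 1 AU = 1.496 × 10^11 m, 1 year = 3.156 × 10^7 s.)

Convert to SI: r = 0.6121 AU = 9.15702e+10 m.
Escape velocity comes from setting total energy to zero: ½v² − GM/r = 0 ⇒ v_esc = √(2GM / r).
v_esc = √(2 · 4.133e+16 / 9.15702e+10) m/s ≈ 950.1 m/s = 0.2004 AU/year.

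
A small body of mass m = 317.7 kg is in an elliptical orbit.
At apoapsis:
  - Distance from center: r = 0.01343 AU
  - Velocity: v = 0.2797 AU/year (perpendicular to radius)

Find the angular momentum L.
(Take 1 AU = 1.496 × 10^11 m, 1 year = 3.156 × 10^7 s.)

Convert to SI: r = 0.01343 AU = 2.00913e+09 m; v = 0.2797 AU/year = 1325.83 m/s.
Since v is perpendicular to r, L = m · v · r.
L = 317.7 · 1325.83 · 2.00913e+09 kg·m²/s ≈ 8.463e+14 kg·m²/s.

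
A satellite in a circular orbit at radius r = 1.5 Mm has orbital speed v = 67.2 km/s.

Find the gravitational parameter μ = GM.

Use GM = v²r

Convert to SI: r = 1.5 Mm = 1.5e+06 m; v = 67.2 km/s = 67200 m/s.
For a circular orbit v² = GM/r, so GM = v² · r.
GM = (67200)² · 1.5e+06 m³/s² ≈ 6.774e+15 m³/s² = 6.774 × 10^15 m³/s².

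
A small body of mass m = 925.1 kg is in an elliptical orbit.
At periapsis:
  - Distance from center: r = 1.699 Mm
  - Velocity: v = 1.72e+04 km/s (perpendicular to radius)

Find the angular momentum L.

Convert to SI: r = 1.699 Mm = 1.699e+06 m; v = 1.72e+04 km/s = 1.72e+07 m/s.
Since v is perpendicular to r, L = m · v · r.
L = 925.1 · 1.72e+07 · 1.699e+06 kg·m²/s ≈ 2.703e+16 kg·m²/s.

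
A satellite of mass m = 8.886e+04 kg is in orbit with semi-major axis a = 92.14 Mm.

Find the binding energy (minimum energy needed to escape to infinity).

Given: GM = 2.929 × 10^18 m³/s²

Convert to SI: a = 92.14 Mm = 9.214e+07 m.
Total orbital energy is E = −GMm/(2a); binding energy is E_bind = −E = GMm/(2a).
E_bind = 2.929e+18 · 8.886e+04 / (2 · 9.214e+07) J ≈ 1.412e+15 J = 1.412 PJ.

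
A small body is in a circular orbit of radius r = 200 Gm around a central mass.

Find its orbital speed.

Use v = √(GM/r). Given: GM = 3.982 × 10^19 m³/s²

Convert to SI: r = 200 Gm = 2e+11 m.
For a circular orbit, gravity supplies the centripetal force, so v = √(GM / r).
v = √(3.982e+19 / 2e+11) m/s ≈ 1.411e+04 m/s = 14.11 km/s.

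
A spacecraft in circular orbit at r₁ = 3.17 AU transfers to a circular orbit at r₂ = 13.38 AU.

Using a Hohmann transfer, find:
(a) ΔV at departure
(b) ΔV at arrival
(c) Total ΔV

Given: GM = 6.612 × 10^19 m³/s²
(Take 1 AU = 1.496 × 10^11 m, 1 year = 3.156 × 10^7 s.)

Convert to SI: r₁ = 3.17 AU = 4.74232e+11 m; r₂ = 13.38 AU = 2.00165e+12 m.
Transfer semi-major axis: a_t = (r₁ + r₂)/2 = (4.74232e+11 + 2.00165e+12)/2 = 1.23794e+12 m.
Circular speeds: v₁ = √(GM/r₁) = 11807.9 m/s, v₂ = √(GM/r₂) = 5747.42 m/s.
Transfer speeds (vis-viva v² = GM(2/r − 1/a_t)): v₁ᵗ = 15014.6 m/s, v₂ᵗ = 3557.28 m/s.
(a) ΔV₁ = |v₁ᵗ − v₁| ≈ 3207 m/s = 0.6765 AU/year.
(b) ΔV₂ = |v₂ − v₂ᵗ| ≈ 2190 m/s = 0.462 AU/year.
(c) ΔV_total = ΔV₁ + ΔV₂ ≈ 5397 m/s = 1.139 AU/year.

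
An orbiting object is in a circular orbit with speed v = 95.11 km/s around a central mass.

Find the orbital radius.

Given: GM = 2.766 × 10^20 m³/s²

Convert to SI: v = 95.11 km/s = 95110 m/s.
For a circular orbit, v² = GM / r, so r = GM / v².
r = 2.766e+20 / (95110)² m ≈ 3.058e+10 m = 3.058 × 10^10 m.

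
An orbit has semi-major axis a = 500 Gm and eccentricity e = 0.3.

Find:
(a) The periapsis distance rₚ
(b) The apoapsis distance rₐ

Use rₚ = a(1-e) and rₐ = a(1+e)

Convert to SI: a = 500 Gm = 5e+11 m.
(a) rₚ = a(1 − e) = 5e+11 · (1 − 0.3) = 5e+11 · 0.7 ≈ 3.5e+11 m = 350 Gm.
(b) rₐ = a(1 + e) = 5e+11 · (1 + 0.3) = 5e+11 · 1.3 ≈ 6.5e+11 m = 650 Gm.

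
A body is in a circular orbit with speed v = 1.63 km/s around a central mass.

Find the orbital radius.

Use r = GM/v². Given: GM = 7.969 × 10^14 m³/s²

Convert to SI: v = 1.63 km/s = 1630 m/s.
For a circular orbit, v² = GM / r, so r = GM / v².
r = 7.969e+14 / (1630)² m ≈ 2.999e+08 m = 299.9 Mm.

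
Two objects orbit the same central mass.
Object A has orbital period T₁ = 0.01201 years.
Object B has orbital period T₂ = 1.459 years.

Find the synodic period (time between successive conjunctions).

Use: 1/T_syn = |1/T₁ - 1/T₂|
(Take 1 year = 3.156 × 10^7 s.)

Convert to SI: T₁ = 0.01201 years = 379036 s; T₂ = 1.459 years = 4.6046e+07 s.
T_syn = |T₁ · T₂ / (T₁ − T₂)|.
T_syn = |379036 · 4.6046e+07 / (379036 − 4.6046e+07)| s ≈ 3.822e+05 s = 0.01211 years.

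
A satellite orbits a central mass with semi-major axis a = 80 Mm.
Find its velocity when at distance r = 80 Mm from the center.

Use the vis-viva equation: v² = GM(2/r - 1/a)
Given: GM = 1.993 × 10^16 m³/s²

Convert to SI: a = 80 Mm = 8e+07 m; r = 80 Mm = 8e+07 m.
Vis-viva: v = √(GM · (2/r − 1/a)).
2/r − 1/a = 2/8e+07 − 1/8e+07 = 1.25e-08 m⁻¹.
v = √(1.993e+16 · 1.25e-08) m/s ≈ 1.578e+04 m/s = 15.78 km/s.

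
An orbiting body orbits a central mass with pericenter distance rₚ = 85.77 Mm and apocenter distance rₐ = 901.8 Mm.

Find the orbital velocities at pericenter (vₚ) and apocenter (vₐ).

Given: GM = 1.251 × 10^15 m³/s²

Convert to SI: rₚ = 85.77 Mm = 8.577e+07 m; rₐ = 901.8 Mm = 9.018e+08 m.
Use the vis-viva equation v² = GM(2/r − 1/a) with a = (rₚ + rₐ)/2 = (8.577e+07 + 9.018e+08)/2 = 4.93785e+08 m.
vₚ = √(GM · (2/rₚ − 1/a)) = √(1.251e+15 · (2/8.577e+07 − 1/4.93785e+08)) m/s ≈ 5161 m/s = 5.161 km/s.
vₐ = √(GM · (2/rₐ − 1/a)) = √(1.251e+15 · (2/9.018e+08 − 1/4.93785e+08)) m/s ≈ 490.9 m/s = 490.9 m/s.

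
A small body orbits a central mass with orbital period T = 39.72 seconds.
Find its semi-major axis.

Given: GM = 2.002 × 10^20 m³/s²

Invert Kepler's third law: a = (GM · T² / (4π²))^(1/3).
Substituting T = 39.72 s and GM = 2.002e+20 m³/s²:
a = (2.002e+20 · (39.72)² / (4π²))^(1/3) m
a ≈ 2e+07 m = 20 Mm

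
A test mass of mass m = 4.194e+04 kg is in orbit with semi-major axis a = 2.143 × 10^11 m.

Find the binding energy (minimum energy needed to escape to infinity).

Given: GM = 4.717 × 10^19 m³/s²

Total orbital energy is E = −GMm/(2a); binding energy is E_bind = −E = GMm/(2a).
E_bind = 4.717e+19 · 4.194e+04 / (2 · 2.143e+11) J ≈ 4.616e+12 J = 4.616 TJ.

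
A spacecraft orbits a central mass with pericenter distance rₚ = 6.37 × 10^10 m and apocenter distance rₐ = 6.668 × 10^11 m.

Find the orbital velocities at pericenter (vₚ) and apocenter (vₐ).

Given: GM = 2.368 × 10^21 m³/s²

Use the vis-viva equation v² = GM(2/r − 1/a) with a = (rₚ + rₐ)/2 = (6.37e+10 + 6.668e+11)/2 = 3.6525e+11 m.
vₚ = √(GM · (2/rₚ − 1/a)) = √(2.368e+21 · (2/6.37e+10 − 1/3.6525e+11)) m/s ≈ 2.605e+05 m/s = 260.5 km/s.
vₐ = √(GM · (2/rₐ − 1/a)) = √(2.368e+21 · (2/6.668e+11 − 1/3.6525e+11)) m/s ≈ 2.489e+04 m/s = 24.89 km/s.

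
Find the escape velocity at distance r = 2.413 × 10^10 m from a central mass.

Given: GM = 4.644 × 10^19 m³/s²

Escape velocity comes from setting total energy to zero: ½v² − GM/r = 0 ⇒ v_esc = √(2GM / r).
v_esc = √(2 · 4.644e+19 / 2.413e+10) m/s ≈ 6.204e+04 m/s = 62.04 km/s.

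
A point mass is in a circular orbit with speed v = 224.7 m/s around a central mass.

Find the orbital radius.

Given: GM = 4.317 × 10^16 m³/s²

For a circular orbit, v² = GM / r, so r = GM / v².
r = 4.317e+16 / (224.7)² m ≈ 8.55e+11 m = 855 Gm.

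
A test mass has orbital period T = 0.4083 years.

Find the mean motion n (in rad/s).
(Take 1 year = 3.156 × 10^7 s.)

Convert to SI: T = 0.4083 years = 1.28859e+07 s.
n = 2π / T.
n = 2π / 1.28859e+07 s ≈ 4.876e-07 rad/s.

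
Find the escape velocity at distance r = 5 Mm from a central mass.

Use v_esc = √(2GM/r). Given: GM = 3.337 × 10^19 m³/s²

Convert to SI: r = 5 Mm = 5e+06 m.
Escape velocity comes from setting total energy to zero: ½v² − GM/r = 0 ⇒ v_esc = √(2GM / r).
v_esc = √(2 · 3.337e+19 / 5e+06) m/s ≈ 3.653e+06 m/s = 3653 km/s.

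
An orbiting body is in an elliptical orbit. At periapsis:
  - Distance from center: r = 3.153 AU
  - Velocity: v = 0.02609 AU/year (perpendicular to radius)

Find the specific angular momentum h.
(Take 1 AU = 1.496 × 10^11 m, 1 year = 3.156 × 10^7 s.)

Convert to SI: r = 3.153 AU = 4.71689e+11 m; v = 0.02609 AU/year = 123.671 m/s.
With v perpendicular to r, h = r · v.
h = 4.71689e+11 · 123.671 m²/s ≈ 5.833e+13 m²/s.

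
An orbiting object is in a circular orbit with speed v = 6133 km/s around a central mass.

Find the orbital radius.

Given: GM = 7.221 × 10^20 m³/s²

Convert to SI: v = 6133 km/s = 6.133e+06 m/s.
For a circular orbit, v² = GM / r, so r = GM / v².
r = 7.221e+20 / (6.133e+06)² m ≈ 1.92e+07 m = 19.2 Mm.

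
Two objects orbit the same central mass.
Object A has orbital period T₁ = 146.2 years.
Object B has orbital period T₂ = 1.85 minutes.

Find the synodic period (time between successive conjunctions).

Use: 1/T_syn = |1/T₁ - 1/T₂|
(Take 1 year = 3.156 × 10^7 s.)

Convert to SI: T₁ = 146.2 years = 4.61407e+09 s; T₂ = 1.85 minutes = 111 s.
T_syn = |T₁ · T₂ / (T₁ − T₂)|.
T_syn = |4.61407e+09 · 111 / (4.61407e+09 − 111)| s ≈ 111 s = 1.85 minutes.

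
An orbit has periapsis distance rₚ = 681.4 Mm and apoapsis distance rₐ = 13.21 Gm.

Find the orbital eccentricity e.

Convert to SI: rₚ = 681.4 Mm = 6.814e+08 m; rₐ = 13.21 Gm = 1.321e+10 m.
e = (rₐ − rₚ) / (rₐ + rₚ).
e = (1.321e+10 − 6.814e+08) / (1.321e+10 + 6.814e+08) = 1.25286e+10 / 1.38914e+10 ≈ 0.9019.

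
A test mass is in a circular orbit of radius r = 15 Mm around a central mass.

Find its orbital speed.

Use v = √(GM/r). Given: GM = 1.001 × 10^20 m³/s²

Convert to SI: r = 15 Mm = 1.5e+07 m.
For a circular orbit, gravity supplies the centripetal force, so v = √(GM / r).
v = √(1.001e+20 / 1.5e+07) m/s ≈ 2.583e+06 m/s = 2583 km/s.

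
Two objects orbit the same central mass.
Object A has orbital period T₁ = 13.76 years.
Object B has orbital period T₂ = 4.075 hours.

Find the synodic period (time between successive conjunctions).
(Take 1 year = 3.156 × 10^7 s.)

Convert to SI: T₁ = 13.76 years = 4.34266e+08 s; T₂ = 4.075 hours = 14670 s.
T_syn = |T₁ · T₂ / (T₁ − T₂)|.
T_syn = |4.34266e+08 · 14670 / (4.34266e+08 − 14670)| s ≈ 1.467e+04 s = 4.075 hours.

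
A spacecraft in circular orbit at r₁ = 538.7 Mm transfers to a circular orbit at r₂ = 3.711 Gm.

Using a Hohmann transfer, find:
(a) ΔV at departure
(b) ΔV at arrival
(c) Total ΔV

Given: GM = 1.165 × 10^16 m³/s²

Convert to SI: r₁ = 538.7 Mm = 5.387e+08 m; r₂ = 3.711 Gm = 3.711e+09 m.
Transfer semi-major axis: a_t = (r₁ + r₂)/2 = (5.387e+08 + 3.711e+09)/2 = 2.12485e+09 m.
Circular speeds: v₁ = √(GM/r₁) = 4650.39 m/s, v₂ = √(GM/r₂) = 1771.81 m/s.
Transfer speeds (vis-viva v² = GM(2/r − 1/a_t)): v₁ᵗ = 6145.69 m/s, v₂ᵗ = 892.127 m/s.
(a) ΔV₁ = |v₁ᵗ − v₁| ≈ 1495 m/s = 1.495 km/s.
(b) ΔV₂ = |v₂ − v₂ᵗ| ≈ 879.7 m/s = 879.7 m/s.
(c) ΔV_total = ΔV₁ + ΔV₂ ≈ 2375 m/s = 2.375 km/s.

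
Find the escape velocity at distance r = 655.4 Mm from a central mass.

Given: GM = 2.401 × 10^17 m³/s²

Convert to SI: r = 655.4 Mm = 6.554e+08 m.
Escape velocity comes from setting total energy to zero: ½v² − GM/r = 0 ⇒ v_esc = √(2GM / r).
v_esc = √(2 · 2.401e+17 / 6.554e+08) m/s ≈ 2.707e+04 m/s = 27.07 km/s.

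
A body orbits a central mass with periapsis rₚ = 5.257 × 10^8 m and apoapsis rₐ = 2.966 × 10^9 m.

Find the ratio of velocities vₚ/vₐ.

Conservation of angular momentum gives rₚvₚ = rₐvₐ, so vₚ/vₐ = rₐ/rₚ.
vₚ/vₐ = 2.966e+09 / 5.257e+08 ≈ 5.642.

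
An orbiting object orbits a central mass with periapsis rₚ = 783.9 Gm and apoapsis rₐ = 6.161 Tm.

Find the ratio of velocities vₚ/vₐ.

Convert to SI: rₚ = 783.9 Gm = 7.839e+11 m; rₐ = 6.161 Tm = 6.161e+12 m.
Conservation of angular momentum gives rₚvₚ = rₐvₐ, so vₚ/vₐ = rₐ/rₚ.
vₚ/vₐ = 6.161e+12 / 7.839e+11 ≈ 7.859.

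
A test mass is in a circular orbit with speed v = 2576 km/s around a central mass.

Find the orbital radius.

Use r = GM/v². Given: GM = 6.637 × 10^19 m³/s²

Convert to SI: v = 2576 km/s = 2.576e+06 m/s.
For a circular orbit, v² = GM / r, so r = GM / v².
r = 6.637e+19 / (2.576e+06)² m ≈ 1e+07 m = 10 Mm.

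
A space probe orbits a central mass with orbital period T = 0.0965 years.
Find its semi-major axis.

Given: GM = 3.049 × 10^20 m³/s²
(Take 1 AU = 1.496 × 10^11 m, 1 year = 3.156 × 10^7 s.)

Convert to SI: T = 0.0965 years = 3.04554e+06 s.
Invert Kepler's third law: a = (GM · T² / (4π²))^(1/3).
Substituting T = 3.04554e+06 s and GM = 3.049e+20 m³/s²:
a = (3.049e+20 · (3.04554e+06)² / (4π²))^(1/3) m
a ≈ 4.153e+10 m = 0.2776 AU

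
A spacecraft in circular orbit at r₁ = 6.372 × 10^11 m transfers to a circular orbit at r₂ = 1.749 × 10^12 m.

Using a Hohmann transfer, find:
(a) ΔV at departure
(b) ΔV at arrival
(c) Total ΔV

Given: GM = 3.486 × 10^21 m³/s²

Transfer semi-major axis: a_t = (r₁ + r₂)/2 = (6.372e+11 + 1.749e+12)/2 = 1.1931e+12 m.
Circular speeds: v₁ = √(GM/r₁) = 73964.9 m/s, v₂ = √(GM/r₂) = 44644.6 m/s.
Transfer speeds (vis-viva v² = GM(2/r − 1/a_t)): v₁ᵗ = 89553.4 m/s, v₂ᵗ = 32626.3 m/s.
(a) ΔV₁ = |v₁ᵗ − v₁| ≈ 1.559e+04 m/s = 15.59 km/s.
(b) ΔV₂ = |v₂ − v₂ᵗ| ≈ 1.202e+04 m/s = 12.02 km/s.
(c) ΔV_total = ΔV₁ + ΔV₂ ≈ 2.761e+04 m/s = 27.61 km/s.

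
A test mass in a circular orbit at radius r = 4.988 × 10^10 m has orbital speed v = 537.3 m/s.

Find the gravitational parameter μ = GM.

For a circular orbit v² = GM/r, so GM = v² · r.
GM = (537.3)² · 4.988e+10 m³/s² ≈ 1.44e+16 m³/s² = 1.44 × 10^16 m³/s².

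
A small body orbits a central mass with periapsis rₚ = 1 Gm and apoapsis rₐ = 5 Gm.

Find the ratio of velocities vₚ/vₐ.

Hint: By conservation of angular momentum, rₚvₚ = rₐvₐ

Convert to SI: rₚ = 1 Gm = 1e+09 m; rₐ = 5 Gm = 5e+09 m.
Conservation of angular momentum gives rₚvₚ = rₐvₐ, so vₚ/vₐ = rₐ/rₚ.
vₚ/vₐ = 5e+09 / 1e+09 ≈ 5.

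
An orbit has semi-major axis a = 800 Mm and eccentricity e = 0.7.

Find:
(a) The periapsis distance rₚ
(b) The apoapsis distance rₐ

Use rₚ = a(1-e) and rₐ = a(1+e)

Convert to SI: a = 800 Mm = 8e+08 m.
(a) rₚ = a(1 − e) = 8e+08 · (1 − 0.7) = 8e+08 · 0.3 ≈ 2.4e+08 m = 240 Mm.
(b) rₐ = a(1 + e) = 8e+08 · (1 + 0.7) = 8e+08 · 1.7 ≈ 1.36e+09 m = 1.36 Gm.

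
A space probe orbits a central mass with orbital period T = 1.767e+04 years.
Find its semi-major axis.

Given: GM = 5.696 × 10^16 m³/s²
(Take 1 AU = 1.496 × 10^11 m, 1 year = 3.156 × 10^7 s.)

Convert to SI: T = 1.767e+04 years = 5.57665e+11 s.
Invert Kepler's third law: a = (GM · T² / (4π²))^(1/3).
Substituting T = 5.57665e+11 s and GM = 5.696e+16 m³/s²:
a = (5.696e+16 · (5.57665e+11)² / (4π²))^(1/3) m
a ≈ 7.656e+12 m = 51.17 AU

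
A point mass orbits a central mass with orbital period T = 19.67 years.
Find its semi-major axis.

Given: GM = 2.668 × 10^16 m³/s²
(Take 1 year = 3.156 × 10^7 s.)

Convert to SI: T = 19.67 years = 6.20785e+08 s.
Invert Kepler's third law: a = (GM · T² / (4π²))^(1/3).
Substituting T = 6.20785e+08 s and GM = 2.668e+16 m³/s²:
a = (2.668e+16 · (6.20785e+08)² / (4π²))^(1/3) m
a ≈ 6.386e+10 m = 6.386 × 10^10 m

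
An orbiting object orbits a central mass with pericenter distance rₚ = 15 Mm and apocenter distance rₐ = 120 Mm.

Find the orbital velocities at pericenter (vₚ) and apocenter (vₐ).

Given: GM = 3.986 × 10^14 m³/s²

Convert to SI: rₚ = 15 Mm = 1.5e+07 m; rₐ = 120 Mm = 1.2e+08 m.
Use the vis-viva equation v² = GM(2/r − 1/a) with a = (rₚ + rₐ)/2 = (1.5e+07 + 1.2e+08)/2 = 6.75e+07 m.
vₚ = √(GM · (2/rₚ − 1/a)) = √(3.986e+14 · (2/1.5e+07 − 1/6.75e+07)) m/s ≈ 6873 m/s = 6.873 km/s.
vₐ = √(GM · (2/rₐ − 1/a)) = √(3.986e+14 · (2/1.2e+08 − 1/6.75e+07)) m/s ≈ 859.2 m/s = 859.2 m/s.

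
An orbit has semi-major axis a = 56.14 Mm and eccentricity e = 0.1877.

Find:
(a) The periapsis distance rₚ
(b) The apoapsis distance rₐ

Convert to SI: a = 56.14 Mm = 5.614e+07 m.
(a) rₚ = a(1 − e) = 5.614e+07 · (1 − 0.1877) = 5.614e+07 · 0.8123 ≈ 4.56e+07 m = 45.6 Mm.
(b) rₐ = a(1 + e) = 5.614e+07 · (1 + 0.1877) = 5.614e+07 · 1.1877 ≈ 6.668e+07 m = 66.68 Mm.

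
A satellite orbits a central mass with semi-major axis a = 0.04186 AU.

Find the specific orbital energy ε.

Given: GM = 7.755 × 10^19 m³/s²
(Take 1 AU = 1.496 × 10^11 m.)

Convert to SI: a = 0.04186 AU = 6.26226e+09 m.
ε = −GM / (2a).
ε = −7.755e+19 / (2 · 6.26226e+09) J/kg ≈ -6.192e+09 J/kg = -6.192 GJ/kg.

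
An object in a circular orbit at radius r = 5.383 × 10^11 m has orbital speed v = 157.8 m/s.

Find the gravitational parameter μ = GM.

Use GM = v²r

For a circular orbit v² = GM/r, so GM = v² · r.
GM = (157.8)² · 5.383e+11 m³/s² ≈ 1.34e+16 m³/s² = 1.34 × 10^16 m³/s².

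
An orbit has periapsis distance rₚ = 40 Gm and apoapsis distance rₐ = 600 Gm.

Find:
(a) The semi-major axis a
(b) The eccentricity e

Convert to SI: rₚ = 40 Gm = 4e+10 m; rₐ = 600 Gm = 6e+11 m.
(a) a = (rₚ + rₐ) / 2 = (4e+10 + 6e+11) / 2 ≈ 3.2e+11 m = 320 Gm.
(b) e = (rₐ − rₚ) / (rₐ + rₚ) = (6e+11 − 4e+10) / (6e+11 + 4e+10) ≈ 0.875.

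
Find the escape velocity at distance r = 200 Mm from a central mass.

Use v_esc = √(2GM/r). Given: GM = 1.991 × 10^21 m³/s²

Convert to SI: r = 200 Mm = 2e+08 m.
Escape velocity comes from setting total energy to zero: ½v² − GM/r = 0 ⇒ v_esc = √(2GM / r).
v_esc = √(2 · 1.991e+21 / 2e+08) m/s ≈ 4.462e+06 m/s = 4462 km/s.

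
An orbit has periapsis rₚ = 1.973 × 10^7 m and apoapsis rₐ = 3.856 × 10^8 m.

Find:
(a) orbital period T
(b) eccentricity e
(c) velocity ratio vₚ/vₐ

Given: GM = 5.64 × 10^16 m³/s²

(a) With a = (rₚ + rₐ)/2 = 2.02665e+08 m, T = 2π √(a³/GM) = 2π √((2.02665e+08)³/5.64e+16) s ≈ 7.633e+04 s
(b) e = (rₐ − rₚ)/(rₐ + rₚ) = (3.856e+08 − 1.973e+07)/(3.856e+08 + 1.973e+07) ≈ 0.9026
(c) Conservation of angular momentum (rₚvₚ = rₐvₐ) gives vₚ/vₐ = rₐ/rₚ = 3.856e+08/1.973e+07 ≈ 19.54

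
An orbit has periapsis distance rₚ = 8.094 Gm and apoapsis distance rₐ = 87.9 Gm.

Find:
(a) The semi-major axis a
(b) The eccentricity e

Convert to SI: rₚ = 8.094 Gm = 8.094e+09 m; rₐ = 87.9 Gm = 8.79e+10 m.
(a) a = (rₚ + rₐ) / 2 = (8.094e+09 + 8.79e+10) / 2 ≈ 4.8e+10 m = 48 Gm.
(b) e = (rₐ − rₚ) / (rₐ + rₚ) = (8.79e+10 − 8.094e+09) / (8.79e+10 + 8.094e+09) ≈ 0.8314.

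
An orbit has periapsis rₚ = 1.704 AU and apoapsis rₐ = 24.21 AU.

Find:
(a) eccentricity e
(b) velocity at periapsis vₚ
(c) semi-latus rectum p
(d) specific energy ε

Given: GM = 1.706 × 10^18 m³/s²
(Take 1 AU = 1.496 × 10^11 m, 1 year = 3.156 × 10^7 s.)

Convert to SI: rₚ = 1.704 AU = 2.54918e+11 m; rₐ = 24.21 AU = 3.62182e+12 m.
(a) e = (rₐ − rₚ)/(rₐ + rₚ) = (3.62182e+12 − 2.54918e+11)/(3.62182e+12 + 2.54918e+11) ≈ 0.8685
(b) With a = (rₚ + rₐ)/2 = 1.93837e+12 m, vₚ = √(GM (2/rₚ − 1/a)) = √(1.706e+18 · (2/2.54918e+11 − 1/1.93837e+12)) m/s ≈ 3536 m/s
(c) From a = (rₚ + rₐ)/2 = 1.93837e+12 m and e = (rₐ − rₚ)/(rₐ + rₚ) = 0.868488, p = a(1 − e²) = 1.93837e+12 · (1 − (0.868488)²) ≈ 4.763e+11 m
(d) With a = (rₚ + rₐ)/2 = 1.93837e+12 m, ε = −GM/(2a) = −1.706e+18/(2 · 1.93837e+12) J/kg ≈ -4.401e+05 J/kg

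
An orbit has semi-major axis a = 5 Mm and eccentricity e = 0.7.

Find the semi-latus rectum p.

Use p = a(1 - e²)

Convert to SI: a = 5 Mm = 5e+06 m.
p = a (1 − e²).
p = 5e+06 · (1 − (0.7)²) = 5e+06 · 0.51 ≈ 2.55e+06 m = 2.55 Mm.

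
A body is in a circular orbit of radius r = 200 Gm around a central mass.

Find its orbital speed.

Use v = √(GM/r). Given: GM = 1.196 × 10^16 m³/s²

Convert to SI: r = 200 Gm = 2e+11 m.
For a circular orbit, gravity supplies the centripetal force, so v = √(GM / r).
v = √(1.196e+16 / 2e+11) m/s ≈ 244.5 m/s = 244.5 m/s.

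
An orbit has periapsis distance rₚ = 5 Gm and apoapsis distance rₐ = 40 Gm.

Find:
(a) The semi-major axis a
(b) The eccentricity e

Convert to SI: rₚ = 5 Gm = 5e+09 m; rₐ = 40 Gm = 4e+10 m.
(a) a = (rₚ + rₐ) / 2 = (5e+09 + 4e+10) / 2 ≈ 2.25e+10 m = 22.5 Gm.
(b) e = (rₐ − rₚ) / (rₐ + rₚ) = (4e+10 − 5e+09) / (4e+10 + 5e+09) ≈ 0.7778.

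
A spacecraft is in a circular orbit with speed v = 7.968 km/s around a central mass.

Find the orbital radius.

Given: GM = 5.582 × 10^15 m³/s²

Convert to SI: v = 7.968 km/s = 7968 m/s.
For a circular orbit, v² = GM / r, so r = GM / v².
r = 5.582e+15 / (7968)² m ≈ 8.792e+07 m = 8.792 × 10^7 m.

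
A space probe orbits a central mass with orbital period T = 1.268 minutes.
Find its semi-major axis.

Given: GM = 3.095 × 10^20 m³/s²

Convert to SI: T = 1.268 minutes = 76.08 s.
Invert Kepler's third law: a = (GM · T² / (4π²))^(1/3).
Substituting T = 76.08 s and GM = 3.095e+20 m³/s²:
a = (3.095e+20 · (76.08)² / (4π²))^(1/3) m
a ≈ 3.567e+07 m = 35.67 Mm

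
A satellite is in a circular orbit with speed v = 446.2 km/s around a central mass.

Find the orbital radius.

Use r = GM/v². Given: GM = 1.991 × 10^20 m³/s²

Convert to SI: v = 446.2 km/s = 446200 m/s.
For a circular orbit, v² = GM / r, so r = GM / v².
r = 1.991e+20 / (446200)² m ≈ 1e+09 m = 1 Gm.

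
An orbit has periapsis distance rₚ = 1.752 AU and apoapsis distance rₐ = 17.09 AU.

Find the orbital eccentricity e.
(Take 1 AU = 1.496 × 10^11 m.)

Convert to SI: rₚ = 1.752 AU = 2.62099e+11 m; rₐ = 17.09 AU = 2.55666e+12 m.
e = (rₐ − rₚ) / (rₐ + rₚ).
e = (2.55666e+12 − 2.62099e+11) / (2.55666e+12 + 2.62099e+11) = 2.29456e+12 / 2.81876e+12 ≈ 0.814.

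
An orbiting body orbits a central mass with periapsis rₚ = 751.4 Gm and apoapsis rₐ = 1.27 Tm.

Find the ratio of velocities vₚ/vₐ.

Convert to SI: rₚ = 751.4 Gm = 7.514e+11 m; rₐ = 1.27 Tm = 1.27e+12 m.
Conservation of angular momentum gives rₚvₚ = rₐvₐ, so vₚ/vₐ = rₐ/rₚ.
vₚ/vₐ = 1.27e+12 / 7.514e+11 ≈ 1.69.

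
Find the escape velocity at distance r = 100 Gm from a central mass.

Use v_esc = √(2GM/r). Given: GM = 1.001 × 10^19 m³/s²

Convert to SI: r = 100 Gm = 1e+11 m.
Escape velocity comes from setting total energy to zero: ½v² − GM/r = 0 ⇒ v_esc = √(2GM / r).
v_esc = √(2 · 1.001e+19 / 1e+11) m/s ≈ 1.415e+04 m/s = 14.15 km/s.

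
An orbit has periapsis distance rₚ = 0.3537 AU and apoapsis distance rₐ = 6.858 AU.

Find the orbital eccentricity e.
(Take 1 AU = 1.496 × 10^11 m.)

Convert to SI: rₚ = 0.3537 AU = 5.29135e+10 m; rₐ = 6.858 AU = 1.02596e+12 m.
e = (rₐ − rₚ) / (rₐ + rₚ).
e = (1.02596e+12 − 5.29135e+10) / (1.02596e+12 + 5.29135e+10) = 9.73043e+11 / 1.07887e+12 ≈ 0.9019.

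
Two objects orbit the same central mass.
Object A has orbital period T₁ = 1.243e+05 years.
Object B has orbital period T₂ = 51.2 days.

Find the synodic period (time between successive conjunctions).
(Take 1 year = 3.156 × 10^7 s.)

Convert to SI: T₁ = 1.243e+05 years = 3.92291e+12 s; T₂ = 51.2 days = 4.42368e+06 s.
T_syn = |T₁ · T₂ / (T₁ − T₂)|.
T_syn = |3.92291e+12 · 4.42368e+06 / (3.92291e+12 − 4.42368e+06)| s ≈ 4.424e+06 s = 51.2 days.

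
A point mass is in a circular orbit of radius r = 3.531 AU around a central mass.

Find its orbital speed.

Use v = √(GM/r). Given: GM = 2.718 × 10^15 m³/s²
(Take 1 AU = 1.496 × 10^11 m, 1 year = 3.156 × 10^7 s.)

Convert to SI: r = 3.531 AU = 5.28238e+11 m.
For a circular orbit, gravity supplies the centripetal force, so v = √(GM / r).
v = √(2.718e+15 / 5.28238e+11) m/s ≈ 71.73 m/s = 0.01513 AU/year.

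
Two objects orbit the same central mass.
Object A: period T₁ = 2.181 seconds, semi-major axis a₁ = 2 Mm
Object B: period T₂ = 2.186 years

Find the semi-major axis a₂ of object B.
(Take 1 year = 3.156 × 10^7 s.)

Convert to SI: a₁ = 2 Mm = 2e+06 m; T₂ = 2.186 years = 6.89902e+07 s.
Kepler's third law: (T₁/T₂)² = (a₁/a₂)³ ⇒ a₂ = a₁ · (T₂/T₁)^(2/3).
T₂/T₁ = 6.89902e+07 / 2.181 = 3.16324e+07.
a₂ = 2e+06 · (3.16324e+07)^(2/3) m ≈ 2e+11 m = 200 Gm.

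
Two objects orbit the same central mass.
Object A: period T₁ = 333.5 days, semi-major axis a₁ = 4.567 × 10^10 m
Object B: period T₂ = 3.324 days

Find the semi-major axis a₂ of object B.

Convert to SI: T₁ = 333.5 days = 2.88144e+07 s; T₂ = 3.324 days = 287194 s.
Kepler's third law: (T₁/T₂)² = (a₁/a₂)³ ⇒ a₂ = a₁ · (T₂/T₁)^(2/3).
T₂/T₁ = 287194 / 2.88144e+07 = 0.00996702.
a₂ = 4.567e+10 · (0.00996702)^(2/3) m ≈ 2.115e+09 m = 2.115 × 10^9 m.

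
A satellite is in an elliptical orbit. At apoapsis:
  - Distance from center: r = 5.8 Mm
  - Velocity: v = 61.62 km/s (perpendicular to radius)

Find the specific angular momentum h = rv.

Convert to SI: r = 5.8 Mm = 5.8e+06 m; v = 61.62 km/s = 61620 m/s.
With v perpendicular to r, h = r · v.
h = 5.8e+06 · 61620 m²/s ≈ 3.574e+11 m²/s.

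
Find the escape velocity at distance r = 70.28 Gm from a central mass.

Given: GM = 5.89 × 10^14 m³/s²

Convert to SI: r = 70.28 Gm = 7.028e+10 m.
Escape velocity comes from setting total energy to zero: ½v² − GM/r = 0 ⇒ v_esc = √(2GM / r).
v_esc = √(2 · 5.89e+14 / 7.028e+10) m/s ≈ 129.5 m/s = 129.5 m/s.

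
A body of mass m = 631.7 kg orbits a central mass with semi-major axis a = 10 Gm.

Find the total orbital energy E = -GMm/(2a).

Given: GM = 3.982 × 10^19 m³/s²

Convert to SI: a = 10 Gm = 1e+10 m.
E = −GMm / (2a).
E = −3.982e+19 · 631.7 / (2 · 1e+10) J ≈ -1.258e+12 J = -1.258 TJ.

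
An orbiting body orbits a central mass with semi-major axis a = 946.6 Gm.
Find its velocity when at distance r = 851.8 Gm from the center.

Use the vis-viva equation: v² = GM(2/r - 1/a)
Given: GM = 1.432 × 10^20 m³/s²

Convert to SI: a = 946.6 Gm = 9.466e+11 m; r = 851.8 Gm = 8.518e+11 m.
Vis-viva: v = √(GM · (2/r − 1/a)).
2/r − 1/a = 2/8.518e+11 − 1/9.466e+11 = 1.29156e-12 m⁻¹.
v = √(1.432e+20 · 1.29156e-12) m/s ≈ 1.36e+04 m/s = 13.6 km/s.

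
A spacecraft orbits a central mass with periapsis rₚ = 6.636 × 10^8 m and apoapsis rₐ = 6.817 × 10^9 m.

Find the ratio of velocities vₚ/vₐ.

Conservation of angular momentum gives rₚvₚ = rₐvₐ, so vₚ/vₐ = rₐ/rₚ.
vₚ/vₐ = 6.817e+09 / 6.636e+08 ≈ 10.27.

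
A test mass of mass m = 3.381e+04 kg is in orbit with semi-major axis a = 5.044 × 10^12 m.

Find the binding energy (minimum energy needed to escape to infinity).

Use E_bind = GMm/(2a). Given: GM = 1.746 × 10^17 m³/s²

Total orbital energy is E = −GMm/(2a); binding energy is E_bind = −E = GMm/(2a).
E_bind = 1.746e+17 · 3.381e+04 / (2 · 5.044e+12) J ≈ 5.852e+08 J = 585.2 MJ.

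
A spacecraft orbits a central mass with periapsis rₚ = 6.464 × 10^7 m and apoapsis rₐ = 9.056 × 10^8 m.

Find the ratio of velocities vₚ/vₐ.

Conservation of angular momentum gives rₚvₚ = rₐvₐ, so vₚ/vₐ = rₐ/rₚ.
vₚ/vₐ = 9.056e+08 / 6.464e+07 ≈ 14.01.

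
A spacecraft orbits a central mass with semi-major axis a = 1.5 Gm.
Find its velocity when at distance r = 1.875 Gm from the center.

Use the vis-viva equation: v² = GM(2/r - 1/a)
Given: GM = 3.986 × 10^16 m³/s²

Convert to SI: a = 1.5 Gm = 1.5e+09 m; r = 1.875 Gm = 1.875e+09 m.
Vis-viva: v = √(GM · (2/r − 1/a)).
2/r − 1/a = 2/1.875e+09 − 1/1.5e+09 = 4e-10 m⁻¹.
v = √(3.986e+16 · 4e-10) m/s ≈ 3993 m/s = 3.993 km/s.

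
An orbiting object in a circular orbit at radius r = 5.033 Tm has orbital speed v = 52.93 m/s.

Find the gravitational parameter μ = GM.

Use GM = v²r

Convert to SI: r = 5.033 Tm = 5.033e+12 m.
For a circular orbit v² = GM/r, so GM = v² · r.
GM = (52.93)² · 5.033e+12 m³/s² ≈ 1.41e+16 m³/s² = 1.41 × 10^16 m³/s².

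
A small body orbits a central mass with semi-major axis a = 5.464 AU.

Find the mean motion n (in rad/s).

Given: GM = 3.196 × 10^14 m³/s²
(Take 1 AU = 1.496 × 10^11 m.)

Convert to SI: a = 5.464 AU = 8.17414e+11 m.
n = √(GM / a³).
n = √(3.196e+14 / (8.17414e+11)³) rad/s ≈ 2.419e-11 rad/s.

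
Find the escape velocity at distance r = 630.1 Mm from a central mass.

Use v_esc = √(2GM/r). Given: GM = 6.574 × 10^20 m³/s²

Convert to SI: r = 630.1 Mm = 6.301e+08 m.
Escape velocity comes from setting total energy to zero: ½v² − GM/r = 0 ⇒ v_esc = √(2GM / r).
v_esc = √(2 · 6.574e+20 / 6.301e+08) m/s ≈ 1.445e+06 m/s = 1445 km/s.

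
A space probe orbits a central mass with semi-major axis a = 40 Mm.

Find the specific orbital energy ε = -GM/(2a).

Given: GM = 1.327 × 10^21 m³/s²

Convert to SI: a = 40 Mm = 4e+07 m.
ε = −GM / (2a).
ε = −1.327e+21 / (2 · 4e+07) J/kg ≈ -1.659e+13 J/kg = -1.659e+04 GJ/kg.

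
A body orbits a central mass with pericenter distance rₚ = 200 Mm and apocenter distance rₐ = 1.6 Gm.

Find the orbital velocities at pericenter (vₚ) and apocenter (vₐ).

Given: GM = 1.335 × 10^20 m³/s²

Convert to SI: rₚ = 200 Mm = 2e+08 m; rₐ = 1.6 Gm = 1.6e+09 m.
Use the vis-viva equation v² = GM(2/r − 1/a) with a = (rₚ + rₐ)/2 = (2e+08 + 1.6e+09)/2 = 9e+08 m.
vₚ = √(GM · (2/rₚ − 1/a)) = √(1.335e+20 · (2/2e+08 − 1/9e+08)) m/s ≈ 1.089e+06 m/s = 1089 km/s.
vₐ = √(GM · (2/rₐ − 1/a)) = √(1.335e+20 · (2/1.6e+09 − 1/9e+08)) m/s ≈ 1.362e+05 m/s = 136.2 km/s.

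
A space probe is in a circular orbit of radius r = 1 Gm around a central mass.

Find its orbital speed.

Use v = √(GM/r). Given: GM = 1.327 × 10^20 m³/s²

Convert to SI: r = 1 Gm = 1e+09 m.
For a circular orbit, gravity supplies the centripetal force, so v = √(GM / r).
v = √(1.327e+20 / 1e+09) m/s ≈ 3.643e+05 m/s = 364.3 km/s.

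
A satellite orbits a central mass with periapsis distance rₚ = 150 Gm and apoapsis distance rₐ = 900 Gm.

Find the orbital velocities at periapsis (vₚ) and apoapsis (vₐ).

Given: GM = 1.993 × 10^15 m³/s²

Convert to SI: rₚ = 150 Gm = 1.5e+11 m; rₐ = 900 Gm = 9e+11 m.
Use the vis-viva equation v² = GM(2/r − 1/a) with a = (rₚ + rₐ)/2 = (1.5e+11 + 9e+11)/2 = 5.25e+11 m.
vₚ = √(GM · (2/rₚ − 1/a)) = √(1.993e+15 · (2/1.5e+11 − 1/5.25e+11)) m/s ≈ 150.9 m/s = 150.9 m/s.
vₐ = √(GM · (2/rₐ − 1/a)) = √(1.993e+15 · (2/9e+11 − 1/5.25e+11)) m/s ≈ 25.15 m/s = 25.15 m/s.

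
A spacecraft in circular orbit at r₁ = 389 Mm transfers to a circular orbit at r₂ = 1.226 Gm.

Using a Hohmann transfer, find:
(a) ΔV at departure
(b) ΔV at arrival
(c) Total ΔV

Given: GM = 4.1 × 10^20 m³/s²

Convert to SI: r₁ = 389 Mm = 3.89e+08 m; r₂ = 1.226 Gm = 1.226e+09 m.
Transfer semi-major axis: a_t = (r₁ + r₂)/2 = (3.89e+08 + 1.226e+09)/2 = 8.075e+08 m.
Circular speeds: v₁ = √(GM/r₁) = 1.02664e+06 m/s, v₂ = √(GM/r₂) = 578291 m/s.
Transfer speeds (vis-viva v² = GM(2/r − 1/a_t)): v₁ᵗ = 1.265e+06 m/s, v₂ᵗ = 401375 m/s.
(a) ΔV₁ = |v₁ᵗ − v₁| ≈ 2.384e+05 m/s = 238.4 km/s.
(b) ΔV₂ = |v₂ − v₂ᵗ| ≈ 1.769e+05 m/s = 176.9 km/s.
(c) ΔV_total = ΔV₁ + ΔV₂ ≈ 4.153e+05 m/s = 415.3 km/s.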